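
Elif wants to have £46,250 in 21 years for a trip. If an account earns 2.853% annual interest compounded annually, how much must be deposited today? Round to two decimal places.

£25,618.61

Annual rate = 2.853% = 0.02853; 21 periods.
P = 46,250/(1 + 0.02853)^21 ≈ 46,250/1.8053284932 ≈ 25,618.6063.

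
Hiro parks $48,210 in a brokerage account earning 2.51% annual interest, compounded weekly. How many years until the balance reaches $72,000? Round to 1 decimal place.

16.0 years

(1 + 0.000482692)^(52t) = 72,000/48,210 = 1.4935.
52t·ln(1 + 0.000482692) = ln(1.4935); 52t = 0.4011/0.000482576 ≈ 831.1640.
t ≈ 15.9839 years.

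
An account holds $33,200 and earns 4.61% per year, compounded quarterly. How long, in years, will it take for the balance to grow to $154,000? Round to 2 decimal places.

(1 + 0.011525)^(4t) = 154,000/33,200 = 4.6386.
4t·ln(1 + 0.011525) = ln(4.6386); 4t = 1.5344/0.0114591 ≈ 133.9026.
t ≈ 33.4757 years.

33.48 years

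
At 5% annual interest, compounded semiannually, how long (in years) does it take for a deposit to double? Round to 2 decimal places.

14.04 years

(1 + 0.025)^(2t) = 2.
2t = ln 2 / ln(1 + 0.025) ≈ 0.69315/0.0246926 ≈ 28.0710.
t ≈ 14.0355.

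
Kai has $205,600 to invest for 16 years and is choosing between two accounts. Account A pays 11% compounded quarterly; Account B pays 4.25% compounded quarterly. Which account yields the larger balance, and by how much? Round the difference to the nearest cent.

Account A growth factor: (1 + 0.0275)^64 ≈ 5.675931624764; balance ≈ 1,166,971.5421.
Account B growth factor: (1 + 0.010625)^64 ≈ 1.96680989263; balance ≈ 404,376.1139.
Account A is larger by 762,595.4281.

Account A, by $762,595.43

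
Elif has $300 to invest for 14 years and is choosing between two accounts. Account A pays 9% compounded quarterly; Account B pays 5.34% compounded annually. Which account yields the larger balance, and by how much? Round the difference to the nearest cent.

Account A growth factor: (1 + 0.0225)^56 ≈ 3.47652802; balance ≈ 1,042.9584.
Account B growth factor: (1 + 0.0534)^14 ≈ 2.07160236; balance ≈ 621.4807.
Account A is larger by 421.4777.

Account A, by $421.48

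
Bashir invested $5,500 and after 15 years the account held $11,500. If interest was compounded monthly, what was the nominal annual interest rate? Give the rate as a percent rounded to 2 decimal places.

4.93%

The 180-period growth factor is 11,500/5,500 = 2.09091.
r/12 = 2.09091^(1/180) − 1 ≈ 0.00410618, so r ≈ 12·0.00410618 = 4.92742%.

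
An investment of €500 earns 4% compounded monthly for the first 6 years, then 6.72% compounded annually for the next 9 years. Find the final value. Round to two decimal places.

Phase 1: 500·(1 + 0.04/12)^72 ≈ 635.3709.
Phase 2: 635.3709·(1 + 0.0672)^9 ≈ 1,140.8793.

€1,140.88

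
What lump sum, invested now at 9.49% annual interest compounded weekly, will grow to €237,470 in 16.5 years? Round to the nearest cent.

Growth factor = (1 + 0.001825)^858 ≈ 4.77991564051.
P = 237,470/4.77991564051 ≈ 49,680.7931.

€49,680.79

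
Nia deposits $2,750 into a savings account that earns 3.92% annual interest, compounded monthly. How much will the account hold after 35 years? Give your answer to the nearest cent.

Growth factor = (1 + 0.0392/12)^420 ≈ 3.9344218065.
A ≈ 2,750 × 3.9344218065 ≈ 10,819.6600.

$10,819.66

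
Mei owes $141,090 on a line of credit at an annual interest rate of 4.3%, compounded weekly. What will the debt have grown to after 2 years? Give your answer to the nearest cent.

$153,755.31

Periodic rate = 4.3%/52 = 0.000826923; periods = 52·2 = 104.
A = 141,090·(1 + 0.043/52)^104 ≈ 141,090·1.08976759934 ≈ 153,755.3106.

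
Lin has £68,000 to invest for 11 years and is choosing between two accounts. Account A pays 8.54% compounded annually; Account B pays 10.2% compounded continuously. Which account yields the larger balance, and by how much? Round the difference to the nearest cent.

Account B, by £41,334.23

Account A growth factor: (1 + 0.0854)^11 ≈ 2.46313371985; balance ≈ 167,493.0929.
Account B growth factor: e^(0.102·11) = e^1.122 ≈ 3.0709900455; balance ≈ 208,827.3231.
Account B is larger by 41,334.2301.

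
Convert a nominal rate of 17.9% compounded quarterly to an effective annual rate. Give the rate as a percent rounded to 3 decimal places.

EAR = (1 + 17.9%/4)^4 − 1 = (1 + 0.04475)^4 − 1.
(1 + 0.04475)^4 ≈ 1.191378, so EAR ≈ 19.13778%.

19.138%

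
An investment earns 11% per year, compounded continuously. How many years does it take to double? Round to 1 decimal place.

6.3 years

e^(0.11t) = 2, so 0.11t = ln 2 ≈ 0.69315.
t ≈ 0.69315/0.11 ≈ 6.3013.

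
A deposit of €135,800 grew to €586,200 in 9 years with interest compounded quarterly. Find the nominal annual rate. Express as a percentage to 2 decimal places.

16.58%

(1 + r/4)^36 = 586,200/135,800 = 4.31664.
1 + r/4 = 4.31664^(1/36) ≈ 1.041461, so r/4 ≈ 0.0414608.
r ≈ 4·0.0414608 = 16.58434%.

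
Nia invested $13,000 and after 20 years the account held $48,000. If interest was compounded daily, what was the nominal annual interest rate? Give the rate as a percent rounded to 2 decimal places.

The 7300-period growth factor is 48,000/13,000 = 3.69231.
r/365 = 3.69231^(1/7300) − 1 ≈ 0.000178955, so r ≈ 365·0.000178955 = 6.53184%.

6.53%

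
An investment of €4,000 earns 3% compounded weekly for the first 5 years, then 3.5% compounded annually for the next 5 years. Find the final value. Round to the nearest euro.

€5,519

After 5 years at 3%: 4,000 × 1.161783991 ≈ 4,647.1360.
Then 5 years at 3.5%: 4,647.1360 × 1.187686306 ≈ 5,519.3397.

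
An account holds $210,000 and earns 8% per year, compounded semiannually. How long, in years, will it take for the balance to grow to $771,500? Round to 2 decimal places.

16.59 years

(1 + 0.04)^(2t) = 771,500/210,000 = 3.6738.
2t·ln(1 + 0.04) = ln(3.6738); 2t = 1.3012/0.0392207 ≈ 33.1771.
t ≈ 16.5885 years.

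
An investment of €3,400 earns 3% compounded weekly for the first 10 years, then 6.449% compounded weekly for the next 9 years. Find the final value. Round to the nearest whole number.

Phase 1: 3,400·(1 + 0.03/52)^520 ≈ 4,589.1229.
Phase 2: 4,589.1229·(1 + 0.06449/52)^468 ≈ 8,196.7629.

€8,197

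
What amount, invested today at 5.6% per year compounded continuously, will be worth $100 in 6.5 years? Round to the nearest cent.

P = A·e^(−rt) = 100·e^(−0.364).
e^(−0.364) ≈ 0.69489119, so P ≈ 69.4891.

$69.49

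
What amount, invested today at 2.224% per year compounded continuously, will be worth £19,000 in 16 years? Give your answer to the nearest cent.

P = A·e^(−rt) = 19,000·e^(−0.35584).
e^(−0.35584) ≈ 0.70058470482, so P ≈ 13,311.1094.

£13,311.11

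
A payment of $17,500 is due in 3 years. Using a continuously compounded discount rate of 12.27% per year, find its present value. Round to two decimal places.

P = A·e^(−rt) = 17,500·e^(−0.3681).
e^(−0.3681) ≈ 0.69204797343, so P ≈ 12,110.8395.

$12,110.84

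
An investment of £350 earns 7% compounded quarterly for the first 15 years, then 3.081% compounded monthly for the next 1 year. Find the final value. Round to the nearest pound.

£1,022

Phase 1: 350·(1 + 0.0175)^60 ≈ 991.1357.
Phase 2: 991.1357·(1 + 0.0025675)^12 ≈ 1,022.1075.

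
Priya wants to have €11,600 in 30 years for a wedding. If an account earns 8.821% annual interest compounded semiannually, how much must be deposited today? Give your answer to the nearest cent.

€870.58

Periodic rate = 8.821%/2 = 0.044105; 60 periods.
P = 11,600/(1 + 0.044105)^60 ≈ 11,600/13.324488022 ≈ 870.5775.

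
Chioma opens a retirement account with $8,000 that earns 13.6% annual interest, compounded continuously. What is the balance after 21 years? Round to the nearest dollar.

$139,135

A = P·e^(rt) = 8,000·e^(0.136·21) = 8,000·e^2.856.
e^2.856 ≈ 17.391820335, so A ≈ 139,134.5627.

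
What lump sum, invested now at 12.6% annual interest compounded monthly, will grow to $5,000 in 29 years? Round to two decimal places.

Periodic rate = 12.6%/12 = 0.0105; 348 periods.
P = 5,000/(1 + 0.0105)^348 ≈ 5,000/37.89994784 ≈ 131.9263.

$131.93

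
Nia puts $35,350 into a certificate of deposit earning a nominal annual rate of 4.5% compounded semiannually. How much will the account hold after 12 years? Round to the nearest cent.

$60,298.85

Periodic rate = 4.5%/2 = 0.0225; periods = 2·12 = 24.
A = 35,350·(1 + 0.0225)^24 ≈ 35,350·1.7057665761 ≈ 60,298.8485.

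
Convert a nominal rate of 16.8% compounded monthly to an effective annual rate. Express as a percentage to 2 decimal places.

18.16%

EAR = (1 + 16.8%/12)^12 − 1 = (1 + 0.014)^12 − 1.
(1 + 0.014)^12 ≈ 1.181559, so EAR ≈ 18.15591%.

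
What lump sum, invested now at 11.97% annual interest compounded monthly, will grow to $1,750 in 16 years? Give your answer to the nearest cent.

$260.25

Periodic rate = 11.97%/12 = 0.009975; 192 periods.
P = 1,750/(1 + 0.009975)^192 ≈ 1,750/6.724186756 ≈ 260.2545.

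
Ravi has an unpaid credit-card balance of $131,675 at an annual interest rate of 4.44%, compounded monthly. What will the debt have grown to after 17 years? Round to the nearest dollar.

$279,707

Growth factor = (1 + 0.0037)^204 ≈ 2.1242250529.
A ≈ 131,675 × 2.1242250529 ≈ 279,707.3338.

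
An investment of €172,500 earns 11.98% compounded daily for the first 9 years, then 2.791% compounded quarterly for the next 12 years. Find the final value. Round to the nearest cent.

€707,811.13

After 9 years at 11.98%: 172,500 × 2.93886395188 ≈ 506,954.0317.
Then 12 years at 2.791%: 506,954.0317 × 1.39620376173 ≈ 707,811.1261.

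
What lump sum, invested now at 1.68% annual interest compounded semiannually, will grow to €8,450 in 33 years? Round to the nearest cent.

Periodic rate = 1.68%/2 = 0.0084; 66 periods.
P = 8,450/(1 + 0.0084)^66 ≈ 8,450/1.736869714 ≈ 4,865.0742.

€4,865.07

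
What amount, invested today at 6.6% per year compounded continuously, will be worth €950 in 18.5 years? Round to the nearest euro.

P = A·e^(−rt) = 950·e^(−1.221).
e^(−1.221) ≈ 0.294935084, so P ≈ 280.1883.

€280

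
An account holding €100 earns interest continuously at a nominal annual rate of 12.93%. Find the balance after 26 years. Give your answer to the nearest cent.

€2,884.11

A = P·e^(rt) = 100·e^(0.1293·26) = 100·e^3.3618.
e^3.3618 ≈ 28.84105809, so A ≈ 2,884.1058.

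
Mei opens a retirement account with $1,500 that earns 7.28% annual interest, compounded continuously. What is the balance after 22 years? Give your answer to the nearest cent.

$7,441.45

A = P·e^(rt) = 1,500·e^(0.0728·22) = 1,500·e^1.6016.
e^1.6016 ≈ 4.96096362, so A ≈ 7,441.4454.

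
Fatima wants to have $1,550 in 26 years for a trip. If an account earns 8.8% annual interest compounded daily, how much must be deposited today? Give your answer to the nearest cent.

Periodic rate = 8.8%/365 = 0.000241096; 9490 periods.
P = 1,550/(1 + 0.088/365)^9490 ≈ 1,550/9.852490153 ≈ 157.3206.

$157.32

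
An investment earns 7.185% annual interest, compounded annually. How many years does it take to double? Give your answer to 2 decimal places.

(1 + 0.07185)^t = 2.
t = ln 2 / ln(1 + 0.07185) ≈ 0.69315/0.0693861 ≈ 9.9897.

9.99 years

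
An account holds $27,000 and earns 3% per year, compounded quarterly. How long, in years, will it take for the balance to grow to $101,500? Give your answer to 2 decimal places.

(1 + 0.0075)^(4t) = 101,500/27,000 = 3.7593.
4t·ln(1 + 0.0075) = ln(3.7593); 4t = 1.3242/0.00747201 ≈ 177.2242.
t ≈ 44.3061 years.

44.31 years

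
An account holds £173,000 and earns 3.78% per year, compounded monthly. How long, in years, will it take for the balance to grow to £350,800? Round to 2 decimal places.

18.73 years

(1 + 0.00315)^(12t) = 350,800/173,000 = 2.0277.
12t·ln(1 + 0.00315) = ln(2.0277); 12t = 0.70692/0.00314505 ≈ 224.7738.
t ≈ 18.7312 years.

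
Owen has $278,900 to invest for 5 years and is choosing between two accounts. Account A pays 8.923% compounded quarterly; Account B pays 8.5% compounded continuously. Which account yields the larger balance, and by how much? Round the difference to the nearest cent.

Account A, by $6,987.43

Account A growth factor: (1 + 0.0223075)^20 ≈ 1.55464394175; balance ≈ 433,590.1954.
Account B growth factor: e^(0.085·5) = e^0.425 ≈ 1.52959041966; balance ≈ 426,602.7680.
Account A is larger by 6,987.4273.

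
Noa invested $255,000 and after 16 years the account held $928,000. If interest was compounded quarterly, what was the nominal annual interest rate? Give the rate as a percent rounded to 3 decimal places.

8.156%

The 64-period growth factor is 928,000/255,000 = 3.63922.
r/4 = 3.63922^(1/64) − 1 ≈ 0.0203889, so r ≈ 4·0.0203889 = 8.15558%.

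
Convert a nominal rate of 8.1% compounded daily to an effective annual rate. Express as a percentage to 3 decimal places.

One year is 365 periods at 0.000221918 each: (1 + 0.000221918)^365 ≈ 1.084361.
EAR = 1.084361 − 1 ≈ 8.43612%.

8.436%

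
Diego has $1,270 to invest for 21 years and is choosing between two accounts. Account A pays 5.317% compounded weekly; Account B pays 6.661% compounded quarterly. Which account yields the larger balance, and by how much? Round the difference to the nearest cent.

Account A growth factor: (1 + 0.0010225)^1092 ≈ 3.052617876; balance ≈ 3,876.8247.
Account B growth factor: (1 + 0.0166525)^84 ≈ 4.003987998; balance ≈ 5,085.0648.
Account B is larger by 1,208.2401.

Account B, by $1,208.24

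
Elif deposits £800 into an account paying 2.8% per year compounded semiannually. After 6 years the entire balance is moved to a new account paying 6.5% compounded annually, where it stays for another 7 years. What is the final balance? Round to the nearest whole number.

£1,469

After 6 years at 2.8%: 800 × 1.181559129 ≈ 945.2473.
Then 7 years at 6.5%: 945.2473 × 1.553986546 ≈ 1,468.9016.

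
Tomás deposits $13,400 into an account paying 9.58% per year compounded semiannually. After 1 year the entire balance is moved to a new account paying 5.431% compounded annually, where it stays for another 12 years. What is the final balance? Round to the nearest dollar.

After 1 years at 9.58%: 13,400 × 1.09809441 ≈ 14,714.4651.
Then 12 years at 5.431%: 14,714.4651 × 1.8863397182 ≈ 27,756.4799.

$27,756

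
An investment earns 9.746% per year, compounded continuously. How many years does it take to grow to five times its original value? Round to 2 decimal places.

e^(0.09746t) = 5, so 0.09746t = ln 5 ≈ 1.6094.
t ≈ 1.6094/0.09746 ≈ 16.5138.

16.51 years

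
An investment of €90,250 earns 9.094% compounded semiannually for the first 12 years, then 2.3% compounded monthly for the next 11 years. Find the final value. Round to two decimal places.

After 12 years at 9.094%: 90,250 × 2.90721937082 ≈ 262,376.5482.
Then 11 years at 2.3%: 262,376.5482 × 1.28757145498 ≈ 337,828.5539.

€337,828.55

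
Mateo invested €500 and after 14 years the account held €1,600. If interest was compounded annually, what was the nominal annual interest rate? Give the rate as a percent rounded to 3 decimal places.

8.663%

(1 + r)^14 = 1,600/500 = 3.2.
1 + r = 3.2^(1/14) ≈ 1.086631, so r ≈ 0.0866311.
r ≈ 8.66311%.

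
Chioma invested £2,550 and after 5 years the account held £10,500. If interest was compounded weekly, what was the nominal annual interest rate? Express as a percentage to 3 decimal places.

28.383%

The 260-period growth factor is 10,500/2,550 = 4.11765.
r/52 = 4.11765^(1/260) − 1 ≈ 0.00545823, so r ≈ 52·0.00545823 = 28.38282%.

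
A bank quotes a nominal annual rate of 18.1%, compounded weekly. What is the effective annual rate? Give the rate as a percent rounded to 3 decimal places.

One year is 52 periods at 0.00348077 each: (1 + 0.00348077)^52 ≈ 1.198039.
EAR = 1.198039 − 1 ≈ 19.80386%.

19.804%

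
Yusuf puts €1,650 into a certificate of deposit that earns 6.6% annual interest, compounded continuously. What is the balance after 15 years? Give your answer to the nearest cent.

€4,440.54

A = P·e^(rt) = 1,650·e^(0.066·15) = 1,650·e^0.99.
e^0.99 ≈ 2.691234472, so A ≈ 4,440.5369.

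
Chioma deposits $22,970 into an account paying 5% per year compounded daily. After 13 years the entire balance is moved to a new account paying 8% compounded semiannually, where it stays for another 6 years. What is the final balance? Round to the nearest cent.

After 13 years at 5%: 22,970 × 1.9154555578 ≈ 43,998.0142.
Then 6 years at 8%: 43,998.0142 × 1.6010322186 ≈ 70,442.2382.

$70,442.24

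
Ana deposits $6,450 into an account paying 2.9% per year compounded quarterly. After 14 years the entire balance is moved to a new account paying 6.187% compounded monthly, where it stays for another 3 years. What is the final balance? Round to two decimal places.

Phase 1: 6,450·(1 + 0.00725)^56 ≈ 9,666.0085.
Phase 2: 9,666.0085·(1 + 0.06187/12)^36 ≈ 11,631.8684.

$11,631.87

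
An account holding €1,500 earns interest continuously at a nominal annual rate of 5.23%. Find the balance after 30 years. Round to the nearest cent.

€7,202.77

A = P·e^(rt) = 1,500·e^(0.0523·30) = 1,500·e^1.569.
e^1.569 ≈ 4.801843948, so A ≈ 7,202.7659.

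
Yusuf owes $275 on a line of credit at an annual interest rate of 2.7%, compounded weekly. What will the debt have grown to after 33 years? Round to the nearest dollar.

Growth factor = (1 + 0.027/52)^1716 ≈ 2.43700241.
A ≈ 275 × 2.43700241 ≈ 670.1757.

$670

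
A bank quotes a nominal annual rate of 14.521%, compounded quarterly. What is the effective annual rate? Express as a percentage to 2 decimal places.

15.33%

EAR = (1 + 14.521%/4)^4 − 1 = (1 + 0.0363025)^4 − 1.
(1 + 0.0363025)^4 ≈ 1.15331, so EAR ≈ 15.33103%.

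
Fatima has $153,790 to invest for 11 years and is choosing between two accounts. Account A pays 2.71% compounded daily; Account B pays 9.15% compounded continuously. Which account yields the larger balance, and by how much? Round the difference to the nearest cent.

Account A growth factor: (1 + 0.0271/365)^4015 ≈ 1.34728160182; balance ≈ 207,198.4375.
Account B growth factor: e^(0.0915·11) = e^1.0065 ≈ 2.73600820867; balance ≈ 420,770.7024.
Account B is larger by 213,572.2649.

Account B, by $213,572.26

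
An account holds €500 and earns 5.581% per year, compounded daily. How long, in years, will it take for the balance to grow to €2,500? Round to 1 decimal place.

28.8 years

(1 + 0.000152904)^(365t) = 2,500/500 = 5.
365t·ln(1 + 0.000152904) = ln(5); 365t = 1.6094/0.000152892 ≈ 10526.6036.
t ≈ 28.8400 years.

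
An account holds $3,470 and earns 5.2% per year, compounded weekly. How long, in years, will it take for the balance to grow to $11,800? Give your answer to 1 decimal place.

(1 + 0.001)^(52t) = 11,800/3,470 = 3.4006.
52t·ln(1 + 0.001) = ln(3.4006); 52t = 1.2239/0.0009995 ≈ 1224.5568.
t ≈ 23.5492 years.

23.5 years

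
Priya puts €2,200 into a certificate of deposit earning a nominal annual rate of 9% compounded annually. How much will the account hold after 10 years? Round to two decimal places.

€5,208.20

Growth factor = (1 + 0.09)^10 ≈ 2.367363675.
A ≈ 2,200 × 2.367363675 ≈ 5,208.2001.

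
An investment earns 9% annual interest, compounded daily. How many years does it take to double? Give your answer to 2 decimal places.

(1 + 0.000246575)^(365t) = 2.
365t = ln 2 / ln(1 + 0.000246575) ≈ 0.69315/0.000246545 ≈ 2811.4435.
t ≈ 7.7026.

7.70 years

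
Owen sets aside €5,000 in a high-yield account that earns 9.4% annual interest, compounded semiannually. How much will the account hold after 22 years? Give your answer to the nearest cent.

€37,724.54

Periodic rate = 9.4%/2 = 0.047; periods = 2·22 = 44.
A = 5,000·(1 + 0.047)^44 ≈ 5,000·7.5449087881 ≈ 37,724.5439.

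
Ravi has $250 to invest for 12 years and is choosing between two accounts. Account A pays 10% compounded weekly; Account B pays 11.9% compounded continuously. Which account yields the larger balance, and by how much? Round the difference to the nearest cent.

A: (1 + 0.1/52)^624 ≈ 3.31629313, so 250 × 3.31629313 ≈ 829.0733.
B: e^(0.119·12) = e^1.428 ≈ 4.170350145, so 250 × 4.170350145 ≈ 1,042.5875.
Difference ≈ 213.5143 in favor of B.

Account B, by $213.51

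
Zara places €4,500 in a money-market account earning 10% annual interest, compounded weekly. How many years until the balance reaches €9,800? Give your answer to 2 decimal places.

We need (1 + 0.00192308)^(52t) = 2.1778, so 52t = ln 2.1778 / ln 1.001923 ≈ 405.1076.
t ≈ 405.1076/52 = 7.7905 years.

7.79 years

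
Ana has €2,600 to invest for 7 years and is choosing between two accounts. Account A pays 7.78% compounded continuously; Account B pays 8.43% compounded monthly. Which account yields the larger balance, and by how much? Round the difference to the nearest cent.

A: e^(0.0778·7) = e^0.5446 ≈ 1.723918677, so 2,600 × 1.723918677 ≈ 4,482.1886.
B: (1 + 0.007025)^84 ≈ 1.800450534, so 2,600 × 1.800450534 ≈ 4,681.1714.
Difference ≈ 198.9828 in favor of B.

Account B, by €198.98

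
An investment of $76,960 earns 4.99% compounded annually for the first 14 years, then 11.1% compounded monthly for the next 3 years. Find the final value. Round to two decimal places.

After 14 years at 4.99%: 76,960 × 1.97729332425 ≈ 152,172.4942.
Then 3 years at 11.1%: 152,172.4942 × 1.39301338991 ≈ 211,978.3220.

$211,978.32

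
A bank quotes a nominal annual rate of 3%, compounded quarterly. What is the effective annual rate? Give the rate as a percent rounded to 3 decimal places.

3.034%

EAR = (1 + 3%/4)^4 − 1 = (1 + 0.0075)^4 − 1.
(1 + 0.0075)^4 ≈ 1.030339, so EAR ≈ 3.03392%.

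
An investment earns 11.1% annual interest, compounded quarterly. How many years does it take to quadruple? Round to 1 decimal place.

(1 + 0.02775)^(4t) = 4.
4t = ln 4 / ln(1 + 0.02775) ≈ 1.3863/0.0273719 ≈ 50.6465.
t ≈ 12.6616.

12.7 years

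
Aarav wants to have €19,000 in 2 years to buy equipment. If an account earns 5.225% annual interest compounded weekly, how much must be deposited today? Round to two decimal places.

€17,115.62

Growth factor = (1 + 0.05225/52)^104 ≈ 1.1100971499.
P = 19,000/1.1100971499 ≈ 17,115.6191.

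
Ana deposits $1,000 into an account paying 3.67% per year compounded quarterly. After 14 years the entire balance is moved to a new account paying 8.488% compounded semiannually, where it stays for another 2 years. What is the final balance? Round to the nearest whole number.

$1,969

After 14 years at 3.67%: 1,000 × 1.667719729 ≈ 1,667.7197.
Then 2 years at 8.488%: 1,667.7197 × 1.18087593 ≈ 1,969.3701.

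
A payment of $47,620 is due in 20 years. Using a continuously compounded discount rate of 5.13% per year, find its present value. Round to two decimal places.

$17,068.81

P = A·e^(−rt) = 47,620·e^(−1.026).
e^(−1.026) ≈ 0.35843784828, so P ≈ 17,068.8103.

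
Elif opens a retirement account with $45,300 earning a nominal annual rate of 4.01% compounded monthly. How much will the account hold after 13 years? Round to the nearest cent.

Growth factor = (1 + 0.0401/12)^156 ≈ 1.6827526423.
A ≈ 45,300 × 1.6827526423 ≈ 76,228.6947.

$76,228.69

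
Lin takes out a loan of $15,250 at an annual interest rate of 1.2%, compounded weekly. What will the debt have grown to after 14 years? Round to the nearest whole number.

Periodic rate = 1.2%/52 = 0.000230769; periods = 52·14 = 728.
A = 15,250·(1 + 0.012/52)^728 ≈ 15,250·1.1829136836 ≈ 18,039.4337.

$18,039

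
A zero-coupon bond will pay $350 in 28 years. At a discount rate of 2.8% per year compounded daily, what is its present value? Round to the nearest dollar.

$160

Growth factor = (1 + 0.028/365)^10220 ≈ 2.19014977.
P = 350/2.19014977 ≈ 159.8064.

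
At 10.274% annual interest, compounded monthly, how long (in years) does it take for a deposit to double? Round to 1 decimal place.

6.8 years

(1 + 0.00856167)^(12t) = 2.
12t = ln 2 / ln(1 + 0.00856167) ≈ 0.69315/0.00852522 ≈ 81.3055.
t ≈ 6.7755.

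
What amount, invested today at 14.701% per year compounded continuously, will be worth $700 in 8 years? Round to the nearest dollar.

$216

P = A·e^(−rt) = 700·e^(−1.17608).
e^(−1.17608) ≈ 0.308485635, so P ≈ 215.9399.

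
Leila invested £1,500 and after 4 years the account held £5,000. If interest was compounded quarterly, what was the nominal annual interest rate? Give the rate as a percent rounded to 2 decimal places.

The 16-period growth factor is 5,000/1,500 = 3.33333.
r/4 = 3.33333^(1/16) − 1 ≈ 0.0781518, so r ≈ 4·0.0781518 = 31.26073%.

31.26%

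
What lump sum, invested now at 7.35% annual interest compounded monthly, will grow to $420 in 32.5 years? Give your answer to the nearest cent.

Growth factor = (1 + 0.006125)^390 ≈ 10.8207349.
P = 420/10.8207349 ≈ 38.8144.

$38.81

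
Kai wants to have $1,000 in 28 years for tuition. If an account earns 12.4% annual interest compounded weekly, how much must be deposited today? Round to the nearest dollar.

Periodic rate = 12.4%/52 = 0.00238462; 1456 periods.
P = 1,000/(1 + 0.124/52)^1456 ≈ 1,000/32.0682639 ≈ 31.1835.

$31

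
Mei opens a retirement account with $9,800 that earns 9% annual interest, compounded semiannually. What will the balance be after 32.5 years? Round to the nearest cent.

Growth factor = (1 + 0.045)^65 ≈ 17.4807023931.
A ≈ 9,800 × 17.4807023931 ≈ 171,310.8835.

$171,310.88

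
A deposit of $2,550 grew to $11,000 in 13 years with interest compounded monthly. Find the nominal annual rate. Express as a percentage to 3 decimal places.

The 156-period growth factor is 11,000/2,550 = 4.31373.
r/12 = 4.31373^(1/156) − 1 ≈ 0.00941457, so r ≈ 12·0.00941457 = 11.29748%.

11.297%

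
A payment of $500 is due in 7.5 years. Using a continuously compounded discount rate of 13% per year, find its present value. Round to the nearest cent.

$188.60

P = A·e^(−rt) = 500·e^(−0.975).
e^(−0.975) ≈ 0.377192354, so P ≈ 188.5962.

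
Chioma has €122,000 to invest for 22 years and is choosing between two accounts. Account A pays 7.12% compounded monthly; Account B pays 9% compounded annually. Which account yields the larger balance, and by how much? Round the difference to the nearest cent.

Account B, by €230,743.77

Account A growth factor: (1 + 0.0712/12)^264 ≈ 4.76725807861; balance ≈ 581,605.4856.
Account B growth factor: (1 + 0.09)^22 ≈ 6.6586004332; balance ≈ 812,349.2529.
Account B is larger by 230,743.7673.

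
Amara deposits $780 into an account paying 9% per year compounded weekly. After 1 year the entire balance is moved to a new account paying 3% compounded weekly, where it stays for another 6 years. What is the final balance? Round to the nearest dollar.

After 1 years at 9%: 780 × 1.094089166 ≈ 853.3895.
Then 6 years at 3%: 853.3895 × 1.197155225 ≈ 1,021.6398.

$1,022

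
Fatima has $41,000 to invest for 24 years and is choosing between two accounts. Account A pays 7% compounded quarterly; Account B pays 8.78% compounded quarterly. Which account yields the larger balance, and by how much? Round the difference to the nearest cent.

Account B, by $112,818.20

Account A growth factor: (1 + 0.0175)^96 ≈ 5.28815429326; balance ≈ 216,814.3260.
Account B growth factor: (1 + 0.02195)^96 ≈ 8.03981781367; balance ≈ 329,632.5304.
Account B is larger by 112,818.2043.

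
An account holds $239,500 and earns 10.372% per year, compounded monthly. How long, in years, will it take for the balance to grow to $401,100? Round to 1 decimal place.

We need (1 + 0.00864333)^(12t) = 1.6747, so 12t = ln 1.6747 / ln 1.008643 ≈ 59.9170.
t ≈ 59.9170/12 = 4.9931 years.

5.0 years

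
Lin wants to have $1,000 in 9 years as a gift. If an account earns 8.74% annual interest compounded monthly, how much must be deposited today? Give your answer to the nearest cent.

Growth factor = (1 + 0.0874/12)^108 ≈ 2.18966661.
P = 1,000/2.18966661 ≈ 456.6905.

$456.69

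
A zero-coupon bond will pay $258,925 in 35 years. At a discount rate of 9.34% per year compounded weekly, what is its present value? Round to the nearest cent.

$9,879.59

Growth factor = (1 + 0.0934/52)^1820 ≈ 26.2080783512.
P = 258,925/26.2080783512 ≈ 9,879.5874.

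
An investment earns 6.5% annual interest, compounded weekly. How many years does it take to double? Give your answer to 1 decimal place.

10.7 years

(1 + 0.00125)^(52t) = 2.
52t = ln 2 / ln(1 + 0.00125) ≈ 0.69315/0.00124922 ≈ 554.8642.
t ≈ 10.6705.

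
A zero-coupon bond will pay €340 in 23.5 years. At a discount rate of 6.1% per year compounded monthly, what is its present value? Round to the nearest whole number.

Periodic rate = 6.1%/12 = 0.00508333; 282 periods.
P = 340/(1 + 0.061/12)^282 ≈ 340/4.17815107 ≈ 81.3757.

€81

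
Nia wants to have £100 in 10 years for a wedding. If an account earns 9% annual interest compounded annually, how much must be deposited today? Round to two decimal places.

£42.24

Growth factor = (1 + 0.09)^10 ≈ 2.3673637.
P = 100/2.3673637 ≈ 42.2411.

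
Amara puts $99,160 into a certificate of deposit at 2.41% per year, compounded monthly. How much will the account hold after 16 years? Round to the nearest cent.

$145,758.04

Growth factor = (1 + 0.0241/12)^192 ≈ 1.46992783975.
A ≈ 99,160 × 1.46992783975 ≈ 145,758.0446.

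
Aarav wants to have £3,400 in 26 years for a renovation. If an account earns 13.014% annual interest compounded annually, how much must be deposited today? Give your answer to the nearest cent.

Annual rate = 13.014% = 0.13014; 26 periods.
P = 3,400/(1 + 0.13014)^26 ≈ 3,400/24.06791174 ≈ 141.2669.

£141.27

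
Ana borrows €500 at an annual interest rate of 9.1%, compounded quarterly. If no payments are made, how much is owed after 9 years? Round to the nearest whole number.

Growth factor = (1 + 0.02275)^36 ≈ 2.247509697.
A ≈ 500 × 2.247509697 ≈ 1,123.7548.

€1,124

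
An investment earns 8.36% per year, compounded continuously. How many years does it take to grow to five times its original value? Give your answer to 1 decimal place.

e^(0.0836t) = 5, so 0.0836t = ln 5 ≈ 1.6094.
t ≈ 1.6094/0.0836 ≈ 19.2516.

19.3 years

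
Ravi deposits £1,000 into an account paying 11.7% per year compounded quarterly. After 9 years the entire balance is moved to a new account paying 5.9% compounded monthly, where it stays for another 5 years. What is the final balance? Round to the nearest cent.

After 9 years at 11.7%: 1,000 × 2.823264219 ≈ 2,823.2642.
Then 5 years at 5.9%: 2,823.2642 × 1.342155844 ≈ 3,789.2606.

£3,789.26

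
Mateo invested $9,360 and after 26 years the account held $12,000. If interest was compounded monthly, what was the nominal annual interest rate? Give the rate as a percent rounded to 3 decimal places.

0.956%

The 312-period growth factor is 12,000/9,360 = 1.28205.
r/12 = 1.28205^(1/312) − 1 ≈ 0.000796668, so r ≈ 12·0.000796668 = 0.95600%.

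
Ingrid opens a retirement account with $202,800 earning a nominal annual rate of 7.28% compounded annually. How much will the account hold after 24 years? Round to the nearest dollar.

Annual rate = 7.28% = 0.0728; years = 24.
A = 202,800·(1 + 0.0728)^24 ≈ 202,800·5.400703763475 ≈ 1,095,262.7232.

$1,095,263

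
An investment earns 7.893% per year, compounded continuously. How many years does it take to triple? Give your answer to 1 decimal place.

13.9 years

e^(0.07893t) = 3, so 0.07893t = ln 3 ≈ 1.0986.
t ≈ 1.0986/0.07893 ≈ 13.9188.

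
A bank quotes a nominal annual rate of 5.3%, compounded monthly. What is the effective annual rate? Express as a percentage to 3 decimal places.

EAR = (1 + 5.3%/12)^12 − 1 = (1 + 0.00441667)^12 − 1.
(1 + 0.00441667)^12 ≈ 1.054307, so EAR ≈ 5.43066%.

5.431%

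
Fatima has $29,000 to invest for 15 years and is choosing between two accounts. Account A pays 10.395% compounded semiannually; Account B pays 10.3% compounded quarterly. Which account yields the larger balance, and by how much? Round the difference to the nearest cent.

A: (1 + 0.051975)^30 ≈ 4.57259324316, so 29,000 × 4.57259324316 ≈ 132,605.2041.
B: (1 + 0.02575)^60 ≈ 4.59718031436, so 29,000 × 4.59718031436 ≈ 133,318.2291.
Difference ≈ 713.0251 in favor of B.

Account B, by $713.03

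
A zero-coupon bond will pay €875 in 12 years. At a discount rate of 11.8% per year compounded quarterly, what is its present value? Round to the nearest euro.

Periodic rate = 11.8%/4 = 0.0295; 48 periods.
P = 875/(1 + 0.0295)^48 ≈ 875/4.03705667 ≈ 216.7421.

€217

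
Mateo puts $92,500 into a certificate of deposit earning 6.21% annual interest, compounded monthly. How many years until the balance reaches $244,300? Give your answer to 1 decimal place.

(1 + 0.005175)^(12t) = 244,300/92,500 = 2.6411.
12t·ln(1 + 0.005175) = ln(2.6411); 12t = 0.97119/0.00516166 ≈ 188.1544.
t ≈ 15.6795 years.

15.7 years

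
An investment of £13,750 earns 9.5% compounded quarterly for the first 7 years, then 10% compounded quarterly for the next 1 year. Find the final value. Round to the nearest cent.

£29,283.82

Phase 1: 13,750·(1 + 0.02375)^28 ≈ 26,529.6983.
Phase 2: 26,529.6983·(1 + 0.025)^4 ≈ 29,283.8230.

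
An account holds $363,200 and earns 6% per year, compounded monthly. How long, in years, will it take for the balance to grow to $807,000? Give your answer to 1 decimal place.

(1 + 0.005)^(12t) = 807,000/363,200 = 2.2219.
12t·ln(1 + 0.005) = ln(2.2219); 12t = 0.79837/0.00498754 ≈ 160.0729.
t ≈ 13.3394 years.

13.3 years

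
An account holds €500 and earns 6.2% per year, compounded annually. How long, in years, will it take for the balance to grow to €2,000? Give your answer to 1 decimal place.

23.0 years

We need (1 + 0.062)^t = 4, so t = ln 4 / ln 1.062 ≈ 23.0458.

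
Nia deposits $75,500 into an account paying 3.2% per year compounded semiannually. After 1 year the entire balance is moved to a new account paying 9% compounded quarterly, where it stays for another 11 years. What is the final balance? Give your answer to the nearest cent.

$207,453.28

Phase 1: 75,500·(1 + 0.016)^2 ≈ 77,935.3280.
Phase 2: 77,935.3280·(1 + 0.0225)^44 ≈ 207,453.2779.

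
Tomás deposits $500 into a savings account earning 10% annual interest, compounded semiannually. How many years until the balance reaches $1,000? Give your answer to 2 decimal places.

7.10 years

(1 + 0.05)^(2t) = 1,000/500 = 2.
2t·ln(1 + 0.05) = ln(2); 2t = 0.69315/0.0487902 ≈ 14.2067.
t ≈ 7.1033 years.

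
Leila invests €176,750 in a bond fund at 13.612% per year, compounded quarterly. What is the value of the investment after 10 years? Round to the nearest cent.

Growth factor = (1 + 0.03403)^40 ≈ 3.81351588546.
A ≈ 176,750 × 3.81351588546 ≈ 674,038.9328.

€674,038.93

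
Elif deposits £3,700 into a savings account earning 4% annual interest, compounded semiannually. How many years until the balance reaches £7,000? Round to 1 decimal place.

16.1 years

(1 + 0.02)^(2t) = 7,000/3,700 = 1.8919.
2t·ln(1 + 0.02) = ln(1.8919); 2t = 0.63758/0.0198026 ≈ 32.1966.
t ≈ 16.0983 years.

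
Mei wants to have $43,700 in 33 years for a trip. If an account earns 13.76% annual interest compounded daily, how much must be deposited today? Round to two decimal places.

Growth factor = (1 + 0.1376/365)^12045 ≈ 93.685582189.
P = 43,700/93.685582189 ≈ 466.4538.

$466.45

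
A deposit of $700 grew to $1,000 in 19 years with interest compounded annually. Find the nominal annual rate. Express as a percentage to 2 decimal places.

1.89%

The 19-period growth factor is 1,000/700 = 1.42857.
r = 1.42857^(1/19) − 1 ≈ 0.0189497, i.e. 1.89497%.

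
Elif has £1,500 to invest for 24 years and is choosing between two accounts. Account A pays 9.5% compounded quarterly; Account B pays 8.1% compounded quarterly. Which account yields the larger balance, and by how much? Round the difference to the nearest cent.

Account A growth factor: (1 + 0.02375)^96 ≈ 9.5195368154; balance ≈ 14,279.3052.
Account B growth factor: (1 + 0.02025)^96 ≈ 6.8522615369; balance ≈ 10,278.3923.
Account A is larger by 4,000.9129.

Account A, by £4,000.91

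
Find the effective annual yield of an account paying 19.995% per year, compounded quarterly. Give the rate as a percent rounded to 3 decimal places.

21.545%

EAR = (1 + 19.995%/4)^4 − 1 = (1 + 0.0499875)^4 − 1.
(1 + 0.0499875)^4 ≈ 1.215448, so EAR ≈ 21.54484%.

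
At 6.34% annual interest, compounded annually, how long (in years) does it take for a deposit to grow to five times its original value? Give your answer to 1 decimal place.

(1 + 0.0634)^t = 5.
t = ln 5 / ln(1 + 0.0634) ≈ 1.6094/0.0614713 ≈ 26.1819.

26.2 years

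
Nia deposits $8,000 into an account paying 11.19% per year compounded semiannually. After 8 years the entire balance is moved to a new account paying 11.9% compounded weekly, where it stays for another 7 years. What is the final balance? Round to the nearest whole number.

$43,928

Phase 1: 8,000·(1 + 0.05595)^16 ≈ 19,115.4118.
Phase 2: 19,115.4118·(1 + 0.119/52)^364 ≈ 43,927.6174.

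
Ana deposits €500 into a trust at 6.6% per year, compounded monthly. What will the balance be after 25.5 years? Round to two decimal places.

Growth factor = (1 + 0.0055)^306 ≈ 5.356917147.
A ≈ 500 × 5.356917147 ≈ 2,678.4586.

€2,678.46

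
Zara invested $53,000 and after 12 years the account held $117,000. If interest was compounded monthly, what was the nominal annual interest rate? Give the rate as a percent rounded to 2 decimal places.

The 144-period growth factor is 117,000/53,000 = 2.20755.
r/12 = 2.20755^(1/144) − 1 ≈ 0.00551433, so r ≈ 12·0.00551433 = 6.61719%.

6.62%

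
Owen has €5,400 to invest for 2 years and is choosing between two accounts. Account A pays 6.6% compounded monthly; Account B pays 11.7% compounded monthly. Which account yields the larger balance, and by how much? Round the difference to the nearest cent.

Account B, by €656.19

A: (1 + 0.0055)^24 ≈ 1.140695684, so 5,400 × 1.140695684 ≈ 6,159.7567.
B: (1 + 0.00975)^24 ≈ 1.262213103, so 5,400 × 1.262213103 ≈ 6,815.9508.
Difference ≈ 656.1941 in favor of B.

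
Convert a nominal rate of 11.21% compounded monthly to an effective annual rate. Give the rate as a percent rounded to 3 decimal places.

EAR = (1 + 11.21%/12)^12 − 1 = (1 + 0.00934167)^12 − 1.
(1 + 0.00934167)^12 ≈ 1.118043, so EAR ≈ 11.80428%.

11.804%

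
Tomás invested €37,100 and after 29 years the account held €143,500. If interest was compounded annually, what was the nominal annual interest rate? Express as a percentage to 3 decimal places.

(1 + r)^29 = 143,500/37,100 = 3.86792.
1 + r = 3.86792^(1/29) ≈ 1.04775, so r ≈ 0.0477505.
r ≈ 4.77505%.

4.775%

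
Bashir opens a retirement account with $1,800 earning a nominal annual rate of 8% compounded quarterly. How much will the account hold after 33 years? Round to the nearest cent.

$24,575.09

Periodic rate = 8%/4 = 0.02; periods = 4·33 = 132.
A = 1,800·(1 + 0.02)^132 ≈ 1,800·13.652829685 ≈ 24,575.0934.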